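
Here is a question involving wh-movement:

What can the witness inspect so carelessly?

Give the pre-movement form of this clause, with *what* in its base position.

'what' functions as the direct object of 'inspect'. It moves to the left edge, and the trace sits right after 'inspect':
What can the witness inspect ___ so carelessly?

The witness can inspect what so carelessly.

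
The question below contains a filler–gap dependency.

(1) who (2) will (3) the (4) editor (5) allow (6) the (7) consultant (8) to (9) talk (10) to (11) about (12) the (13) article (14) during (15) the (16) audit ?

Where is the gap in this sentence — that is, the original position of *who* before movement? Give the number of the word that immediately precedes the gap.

Before movement: The editor will allow the consultant to talk to who about the article during the audit.
'who' is the object of the preposition 'to'. Fronting leaves a gap immediately after 'to':
Who will the editor allow the consultant to talk to ___ about the article during the audit?
'to' is word 10.

10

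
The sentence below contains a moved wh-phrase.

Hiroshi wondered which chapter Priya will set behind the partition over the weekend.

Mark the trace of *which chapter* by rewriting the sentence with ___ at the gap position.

Hiroshi wondered which chapter Priya will set ___ behind the partition over the weekend.

Pre-movement form: Priya will set which chapter behind the partition over the weekend.
'which chapter' functions as the direct object of 'set'. The gap is right after 'set'.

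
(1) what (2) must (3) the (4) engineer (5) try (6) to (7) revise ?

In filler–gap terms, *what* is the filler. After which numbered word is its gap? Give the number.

7

Underlying clause: The engineer must try to revise what.
'what' is the direct object of 'revise'. Fronting leaves a gap immediately after 'revise':
What must the engineer try to revise ___?
'revise' is word 7.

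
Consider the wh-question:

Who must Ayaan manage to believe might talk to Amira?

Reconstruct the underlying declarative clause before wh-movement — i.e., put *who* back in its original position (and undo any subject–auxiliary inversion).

Ayaan must manage to believe who might talk to Amira.

'who' is the subject of the clause embedded under 'believe'. It moves to the left edge, and the trace sits right after 'believe':
Who must Ayaan manage to believe ___ might talk to Amira?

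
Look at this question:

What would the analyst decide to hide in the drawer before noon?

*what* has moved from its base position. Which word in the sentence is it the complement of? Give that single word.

hide

In situ: The analyst would decide to hide what in the drawer before noon.
The filler 'what' is interpreted as the direct object of 'hide'. It moves to the left edge, and the trace sits right after 'hide':
What would the analyst decide to hide ___ in the drawer before noon?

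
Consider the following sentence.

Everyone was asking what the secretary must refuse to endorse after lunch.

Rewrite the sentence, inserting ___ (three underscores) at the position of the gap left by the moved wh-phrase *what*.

Pre-movement form: The secretary must refuse to endorse what after lunch.
'what' functions as the direct object of 'endorse'. The gap is right after 'endorse'.

Everyone was asking what the secretary must refuse to endorse ___ after lunch.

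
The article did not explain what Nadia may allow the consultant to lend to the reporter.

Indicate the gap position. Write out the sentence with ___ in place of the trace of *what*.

Before movement: Nadia may allow the consultant to lend what to the reporter.
'what' functions as the direct object of 'lend'. The gap is right after 'lend'.

The article did not explain what Nadia may allow the consultant to lend ___ to the reporter.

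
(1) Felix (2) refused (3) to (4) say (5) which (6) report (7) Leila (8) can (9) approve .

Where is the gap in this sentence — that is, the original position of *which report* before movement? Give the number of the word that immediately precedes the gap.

Pre-movement form: Leila can approve which report.
'which report' is the direct object of 'approve'. Fronting leaves a gap immediately after 'approve':
Felix refused to say which report Leila can approve ___.
'approve' is word 9.

9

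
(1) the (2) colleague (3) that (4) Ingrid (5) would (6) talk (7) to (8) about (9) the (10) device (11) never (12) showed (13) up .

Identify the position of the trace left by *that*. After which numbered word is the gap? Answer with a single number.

'that' is the object of the preposition 'to'. Wh-movement fronts it, leaving a gap right after 'to':
The colleague that Ingrid would talk to ___ about the device never showed up.
'to' is word 7.

7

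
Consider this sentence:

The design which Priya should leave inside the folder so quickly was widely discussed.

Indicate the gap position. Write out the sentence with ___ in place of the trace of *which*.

'which' functions as the direct object of 'leave'. The gap is right after 'leave'.

The design which Priya should leave ___ inside the folder so quickly was widely discussed.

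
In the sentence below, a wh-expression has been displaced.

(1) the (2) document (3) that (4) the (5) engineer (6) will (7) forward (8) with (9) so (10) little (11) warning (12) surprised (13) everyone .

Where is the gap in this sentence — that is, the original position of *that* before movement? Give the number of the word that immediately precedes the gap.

7

'that' functions as the direct object of 'forward'. It moves to the left edge, and the trace sits right after 'forward':
The document that the engineer will forward ___ with so little warning surprised everyone.
'forward' is word 7.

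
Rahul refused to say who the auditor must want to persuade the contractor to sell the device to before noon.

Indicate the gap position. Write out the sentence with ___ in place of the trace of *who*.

Underlying clause: The auditor must want to persuade the contractor to sell the device to who before noon.
The filler 'who' is interpreted as the object of the preposition 'to' (recipient of 'sell'). The gap is right after 'to'.

Rahul refused to say who the auditor must want to persuade the contractor to sell the device to ___ before noon.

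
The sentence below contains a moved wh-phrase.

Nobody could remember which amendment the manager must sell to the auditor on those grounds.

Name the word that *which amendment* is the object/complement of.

In situ: The manager must sell which amendment to the auditor on those grounds.
The filler 'which amendment' is interpreted as the direct object of 'sell'. It moves to the left edge, and the trace sits right after 'sell':
Nobody could remember which amendment the manager must sell ___ to the auditor on those grounds.

sell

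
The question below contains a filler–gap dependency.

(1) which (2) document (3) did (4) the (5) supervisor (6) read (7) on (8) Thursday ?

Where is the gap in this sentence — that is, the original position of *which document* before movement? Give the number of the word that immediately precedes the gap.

6

Underlying clause: The supervisor did read which document on Thursday.
'which document' functions as the direct object of 'read'. Wh-movement fronts it, leaving a gap right after 'read':
Which document did the supervisor read ___ on Thursday?
'read' is word 6.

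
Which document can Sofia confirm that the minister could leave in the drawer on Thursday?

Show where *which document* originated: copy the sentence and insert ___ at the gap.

Which document can Sofia confirm that the minister could leave ___ in the drawer on Thursday?

Underlying clause: Sofia can confirm that the minister could leave which document in the drawer on Thursday.
'which document' is the direct object of 'leave'. The gap is right after 'leave'.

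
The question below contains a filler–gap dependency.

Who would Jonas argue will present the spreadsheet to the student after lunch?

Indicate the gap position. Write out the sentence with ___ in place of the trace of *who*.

Who would Jonas argue ___ will present the spreadsheet to the student after lunch?

Before movement: Jonas would argue who will present the spreadsheet to the student after lunch.
'who' functions as the subject of the clause embedded under 'argue'. The gap is right after 'argue'.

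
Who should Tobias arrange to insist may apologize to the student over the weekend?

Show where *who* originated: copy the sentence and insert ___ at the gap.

Who should Tobias arrange to insist ___ may apologize to the student over the weekend?

Before movement: Tobias should arrange to insist who may apologize to the student over the weekend.
'who' functions as the subject of the clause embedded under 'insist'. The gap is right after 'insist'.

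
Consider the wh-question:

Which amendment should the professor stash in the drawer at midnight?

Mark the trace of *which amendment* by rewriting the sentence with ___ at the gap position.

Before movement: The professor should stash which amendment in the drawer at midnight.
'which amendment' is the direct object of 'stash'. The gap is right after 'stash'.

Which amendment should the professor stash ___ in the drawer at midnight?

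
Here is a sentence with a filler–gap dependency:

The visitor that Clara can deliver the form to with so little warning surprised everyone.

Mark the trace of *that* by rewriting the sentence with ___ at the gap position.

'that' is the object of the preposition 'to' (recipient of 'deliver'). The gap is right after 'to'.

The visitor that Clara can deliver the form to ___ with so little warning surprised everyone.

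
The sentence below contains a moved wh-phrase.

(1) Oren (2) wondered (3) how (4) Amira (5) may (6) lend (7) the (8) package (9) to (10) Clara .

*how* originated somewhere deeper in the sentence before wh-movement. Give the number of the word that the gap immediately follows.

10

Before movement: Amira may lend the package to Clara how.
'how' functions as the manner adjunct. Wh-movement fronts it, leaving a gap right after 'Clara':
Oren wondered how Amira may lend the package to Clara ___.
'Clara' is word 10.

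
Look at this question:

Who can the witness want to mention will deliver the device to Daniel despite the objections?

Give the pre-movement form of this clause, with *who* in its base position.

'who' is the subject of the clause embedded under 'mention'. Wh-movement fronts it, leaving a gap right after 'mention':
Who can the witness want to mention ___ will deliver the device to Daniel despite the objections?

The witness can want to mention who will deliver the device to Daniel despite the objections.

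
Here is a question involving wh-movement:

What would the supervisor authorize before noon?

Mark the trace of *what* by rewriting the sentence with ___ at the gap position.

Before movement: The supervisor would authorize what before noon.
'what' is the direct object of 'authorize'. The gap is right after 'authorize'.

What would the supervisor authorize ___ before noon?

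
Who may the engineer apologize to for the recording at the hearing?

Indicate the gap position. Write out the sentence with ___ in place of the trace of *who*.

In situ: The engineer may apologize to who for the recording at the hearing.
'who' is the object of the preposition 'to'. The gap is right after 'to'.

Who may the engineer apologize to ___ for the recording at the hearing?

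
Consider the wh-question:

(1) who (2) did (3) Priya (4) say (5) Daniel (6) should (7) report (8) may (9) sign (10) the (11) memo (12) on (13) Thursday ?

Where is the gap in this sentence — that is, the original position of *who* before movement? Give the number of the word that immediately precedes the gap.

Before movement: Priya did say Daniel should report who may sign the memo on Thursday.
'who' is the subject of the clause embedded under 'report'. Wh-movement fronts it, leaving a gap right after 'report':
Who did Priya say Daniel should report ___ may sign the memo on Thursday?
'report' is word 7.

7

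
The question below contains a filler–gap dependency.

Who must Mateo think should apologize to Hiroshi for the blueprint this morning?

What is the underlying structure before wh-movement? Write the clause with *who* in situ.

The filler 'who' is interpreted as the subject of the clause embedded under 'think'. Wh-movement fronts it, leaving a gap right after 'think':
Who must Mateo think ___ should apologize to Hiroshi for the blueprint this morning?

Mateo must think who should apologize to Hiroshi for the blueprint this morning.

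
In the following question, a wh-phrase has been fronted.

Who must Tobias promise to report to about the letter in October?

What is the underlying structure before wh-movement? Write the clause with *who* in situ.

'who' functions as the object of the preposition 'to'. Fronting leaves a gap immediately after 'to':
Who must Tobias promise to report to ___ about the letter in October?

Tobias must promise to report to who about the letter in October.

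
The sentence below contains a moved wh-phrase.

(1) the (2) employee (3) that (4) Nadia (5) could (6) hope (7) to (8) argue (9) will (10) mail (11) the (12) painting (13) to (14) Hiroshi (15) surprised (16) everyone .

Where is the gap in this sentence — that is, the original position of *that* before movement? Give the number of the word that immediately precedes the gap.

8

'that' functions as the subject of the clause embedded under 'argue'. It moves to the left edge, and the trace sits right after 'argue':
The employee that Nadia could hope to argue ___ will mail the painting to Hiroshi surprised everyone.
'argue' is word 8.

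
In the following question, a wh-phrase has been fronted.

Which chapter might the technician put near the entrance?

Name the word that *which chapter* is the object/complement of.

put

Pre-movement form: The technician might put which chapter near the entrance.
'which chapter' is the direct object of 'put'. It moves to the left edge, and the trace sits right after 'put':
Which chapter might the technician put ___ near the entrance?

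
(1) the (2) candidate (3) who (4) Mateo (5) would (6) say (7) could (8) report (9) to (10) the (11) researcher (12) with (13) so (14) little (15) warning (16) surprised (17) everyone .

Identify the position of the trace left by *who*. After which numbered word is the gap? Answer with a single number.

The filler 'who' is interpreted as the subject of the clause embedded under 'say'. Wh-movement fronts it, leaving a gap right after 'say':
The candidate who Mateo would say ___ could report to the researcher with so little warning surprised everyone.
'say' is word 6.

6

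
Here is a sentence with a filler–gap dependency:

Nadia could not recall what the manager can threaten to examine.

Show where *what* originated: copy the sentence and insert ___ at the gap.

Nadia could not recall what the manager can threaten to examine ___.

Pre-movement form: The manager can threaten to examine what.
The filler 'what' is interpreted as the direct object of 'examine'. The gap is right after 'examine'.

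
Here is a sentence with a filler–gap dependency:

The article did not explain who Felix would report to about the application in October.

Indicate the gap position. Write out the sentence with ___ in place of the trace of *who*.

In situ: Felix would report to who about the application in October.
'who' functions as the object of the preposition 'to'. The gap is right after 'to'.

The article did not explain who Felix would report to ___ about the application in October.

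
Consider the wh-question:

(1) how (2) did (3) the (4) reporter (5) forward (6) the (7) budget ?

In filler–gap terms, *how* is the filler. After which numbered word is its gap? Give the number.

Underlying clause: The reporter did forward the budget how.
'how' functions as the manner adjunct. Fronting leaves a gap immediately after 'budget':
How did the reporter forward the budget ___?
'budget' is word 7.

7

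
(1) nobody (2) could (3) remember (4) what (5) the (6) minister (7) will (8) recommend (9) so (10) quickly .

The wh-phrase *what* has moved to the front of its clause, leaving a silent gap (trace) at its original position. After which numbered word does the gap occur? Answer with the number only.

In situ: The minister will recommend what so quickly.
'what' is the direct object of 'recommend'. Fronting leaves a gap immediately after 'recommend':
Nobody could remember what the minister will recommend ___ so quickly.
'recommend' is word 8.

8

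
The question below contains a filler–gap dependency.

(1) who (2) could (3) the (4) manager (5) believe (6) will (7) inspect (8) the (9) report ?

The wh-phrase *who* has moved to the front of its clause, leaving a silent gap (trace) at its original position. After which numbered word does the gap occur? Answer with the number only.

5

Underlying clause: The manager could believe who will inspect the report.
'who' is the subject of the clause embedded under 'believe'. Wh-movement fronts it, leaving a gap right after 'believe':
Who could the manager believe ___ will inspect the report?
'believe' is word 5.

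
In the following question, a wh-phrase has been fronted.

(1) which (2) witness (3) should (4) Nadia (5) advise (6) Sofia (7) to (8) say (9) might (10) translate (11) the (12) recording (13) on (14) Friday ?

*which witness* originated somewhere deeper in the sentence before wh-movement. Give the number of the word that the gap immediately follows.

8

Before movement: Nadia should advise Sofia to say which witness might translate the recording on Friday.
The filler 'which witness' is interpreted as the subject of the clause embedded under 'say'. Fronting leaves a gap immediately after 'say':
Which witness should Nadia advise Sofia to say ___ might translate the recording on Friday?
'say' is word 8.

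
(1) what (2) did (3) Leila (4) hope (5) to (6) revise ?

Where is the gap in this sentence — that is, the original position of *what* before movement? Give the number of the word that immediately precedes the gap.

6

Pre-movement form: Leila did hope to revise what.
'what' functions as the direct object of 'revise'. It moves to the left edge, and the trace sits right after 'revise':
What did Leila hope to revise ___?
'revise' is word 6.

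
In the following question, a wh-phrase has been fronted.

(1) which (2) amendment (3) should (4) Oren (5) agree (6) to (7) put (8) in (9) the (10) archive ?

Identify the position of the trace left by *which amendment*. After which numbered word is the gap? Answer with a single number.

7

Pre-movement form: Oren should agree to put which amendment in the archive.
'which amendment' is the direct object of 'put'. Wh-movement fronts it, leaving a gap right after 'put':
Which amendment should Oren agree to put ___ in the archive?
'put' is word 7.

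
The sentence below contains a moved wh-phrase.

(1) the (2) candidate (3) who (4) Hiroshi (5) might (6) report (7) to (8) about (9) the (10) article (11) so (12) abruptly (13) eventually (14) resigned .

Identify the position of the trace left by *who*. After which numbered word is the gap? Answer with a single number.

'who' functions as the object of the preposition 'to'. Fronting leaves a gap immediately after 'to':
The candidate who Hiroshi might report to ___ about the article so abruptly eventually resigned.
'to' is word 7.

7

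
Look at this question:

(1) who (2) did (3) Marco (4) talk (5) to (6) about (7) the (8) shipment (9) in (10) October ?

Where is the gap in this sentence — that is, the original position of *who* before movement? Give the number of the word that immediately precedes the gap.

In situ: Marco did talk to who about the shipment in October.
The filler 'who' is interpreted as the object of the preposition 'to'. Fronting leaves a gap immediately after 'to':
Who did Marco talk to ___ about the shipment in October?
'to' is word 5.

5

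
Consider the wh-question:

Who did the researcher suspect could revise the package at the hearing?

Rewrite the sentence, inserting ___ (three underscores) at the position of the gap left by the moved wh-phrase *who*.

Who did the researcher suspect ___ could revise the package at the hearing?

Pre-movement form: The researcher did suspect who could revise the package at the hearing.
The filler 'who' is interpreted as the subject of the clause embedded under 'suspect'. The gap is right after 'suspect'.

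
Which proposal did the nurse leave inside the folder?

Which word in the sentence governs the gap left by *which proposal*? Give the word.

leave

In situ: The nurse did leave which proposal inside the folder.
'which proposal' is the direct object of 'leave'. Fronting leaves a gap immediately after 'leave':
Which proposal did the nurse leave ___ inside the folder?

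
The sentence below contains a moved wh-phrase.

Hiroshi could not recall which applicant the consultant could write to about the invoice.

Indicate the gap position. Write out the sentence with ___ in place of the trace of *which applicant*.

Pre-movement form: The consultant could write to which applicant about the invoice.
'which applicant' is the object of the preposition 'to'. The gap is right after 'to'.

Hiroshi could not recall which applicant the consultant could write to ___ about the invoice.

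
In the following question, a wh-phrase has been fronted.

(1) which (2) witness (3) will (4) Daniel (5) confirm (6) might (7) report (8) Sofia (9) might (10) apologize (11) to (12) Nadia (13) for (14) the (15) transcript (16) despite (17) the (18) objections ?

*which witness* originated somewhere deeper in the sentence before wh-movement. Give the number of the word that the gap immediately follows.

Pre-movement form: Daniel will confirm which witness might report Sofia might apologize to Nadia for the transcript despite the objections.
'which witness' functions as the subject of the clause embedded under 'confirm'. Wh-movement fronts it, leaving a gap right after 'confirm':
Which witness will Daniel confirm ___ might report Sofia might apologize to Nadia for the transcript despite the objections?
'confirm' is word 5.

5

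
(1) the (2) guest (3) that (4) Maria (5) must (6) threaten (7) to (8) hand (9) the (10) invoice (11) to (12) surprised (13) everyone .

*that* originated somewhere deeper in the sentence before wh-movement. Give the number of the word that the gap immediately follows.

'that' is the object of the preposition 'to' (recipient of 'hand'). It moves to the left edge, and the trace sits right after 'to':
The guest that Maria must threaten to hand the invoice to ___ surprised everyone.
'to' is word 11.

11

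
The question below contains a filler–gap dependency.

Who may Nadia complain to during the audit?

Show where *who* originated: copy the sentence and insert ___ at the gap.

Before movement: Nadia may complain to who during the audit.
'who' is the object of the preposition 'to'. The gap is right after 'to'.

Who may Nadia complain to ___ during the audit?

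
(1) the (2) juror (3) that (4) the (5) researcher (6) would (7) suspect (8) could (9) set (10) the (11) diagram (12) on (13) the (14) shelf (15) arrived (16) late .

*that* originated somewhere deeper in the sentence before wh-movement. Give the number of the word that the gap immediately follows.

The filler 'that' is interpreted as the subject of the clause embedded under 'suspect'. It moves to the left edge, and the trace sits right after 'suspect':
The juror that the researcher would suspect ___ could set the diagram on the shelf arrived late.
'suspect' is word 7.

7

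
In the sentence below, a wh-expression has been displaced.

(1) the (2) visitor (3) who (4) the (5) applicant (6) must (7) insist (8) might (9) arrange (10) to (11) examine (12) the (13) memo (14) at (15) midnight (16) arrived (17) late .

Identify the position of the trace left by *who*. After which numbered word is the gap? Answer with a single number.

'who' is the subject of the clause embedded under 'insist'. Fronting leaves a gap immediately after 'insist':
The visitor who the applicant must insist ___ might arrange to examine the memo at midnight arrived late.
'insist' is word 7.

7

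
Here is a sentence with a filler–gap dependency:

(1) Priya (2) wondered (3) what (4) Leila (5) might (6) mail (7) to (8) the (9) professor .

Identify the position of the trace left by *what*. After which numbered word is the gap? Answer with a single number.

Before movement: Leila might mail what to the professor.
'what' is the direct object of 'mail'. Wh-movement fronts it, leaving a gap right after 'mail':
Priya wondered what Leila might mail ___ to the professor.
'mail' is word 6.

6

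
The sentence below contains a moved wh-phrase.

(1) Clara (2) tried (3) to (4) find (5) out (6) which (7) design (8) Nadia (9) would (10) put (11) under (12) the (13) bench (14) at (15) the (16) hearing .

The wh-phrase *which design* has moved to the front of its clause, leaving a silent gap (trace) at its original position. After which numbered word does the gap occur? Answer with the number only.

Underlying clause: Nadia would put which design under the bench at the hearing.
'which design' functions as the direct object of 'put'. It moves to the left edge, and the trace sits right after 'put':
Clara tried to find out which design Nadia would put ___ under the bench at the hearing.
'put' is word 10.

10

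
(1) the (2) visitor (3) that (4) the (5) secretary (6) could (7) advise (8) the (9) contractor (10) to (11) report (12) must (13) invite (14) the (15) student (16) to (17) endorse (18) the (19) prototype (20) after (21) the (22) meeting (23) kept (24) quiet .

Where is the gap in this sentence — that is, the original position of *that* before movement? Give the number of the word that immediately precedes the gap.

11

'that' functions as the subject of the clause embedded under 'report'. Fronting leaves a gap immediately after 'report':
The visitor that the secretary could advise the contractor to report ___ must invite the student to endorse the prototype after the meeting kept quiet.
'report' is word 11.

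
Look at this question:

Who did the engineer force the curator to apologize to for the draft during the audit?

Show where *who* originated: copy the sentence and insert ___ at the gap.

Who did the engineer force the curator to apologize to ___ for the draft during the audit?

Underlying clause: The engineer did force the curator to apologize to who for the draft during the audit.
'who' is the object of the preposition 'to'. The gap is right after 'to'.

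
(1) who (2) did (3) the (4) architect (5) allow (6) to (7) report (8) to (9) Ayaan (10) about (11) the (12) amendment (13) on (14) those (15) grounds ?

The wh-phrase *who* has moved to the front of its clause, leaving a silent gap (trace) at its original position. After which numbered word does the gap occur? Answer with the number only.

Pre-movement form: The architect did allow who to report to Ayaan about the amendment on those grounds.
'who' is the direct object of 'allow'. Fronting leaves a gap immediately after 'allow':
Who did the architect allow ___ to report to Ayaan about the amendment on those grounds?
'allow' is word 5.

5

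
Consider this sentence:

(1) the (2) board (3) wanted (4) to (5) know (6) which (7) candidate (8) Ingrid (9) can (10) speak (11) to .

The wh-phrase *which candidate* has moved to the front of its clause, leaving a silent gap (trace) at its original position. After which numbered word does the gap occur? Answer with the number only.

Underlying clause: Ingrid can speak to which candidate.
The filler 'which candidate' is interpreted as the object of the preposition 'to'. Wh-movement fronts it, leaving a gap right after 'to':
The board wanted to know which candidate Ingrid can speak to ___.
'to' is word 11.

11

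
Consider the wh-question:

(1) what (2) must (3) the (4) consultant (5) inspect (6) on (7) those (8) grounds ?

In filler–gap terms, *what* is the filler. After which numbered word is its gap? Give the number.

Pre-movement form: The consultant must inspect what on those grounds.
'what' functions as the direct object of 'inspect'. Wh-movement fronts it, leaving a gap right after 'inspect':
What must the consultant inspect ___ on those grounds?
'inspect' is word 5.

5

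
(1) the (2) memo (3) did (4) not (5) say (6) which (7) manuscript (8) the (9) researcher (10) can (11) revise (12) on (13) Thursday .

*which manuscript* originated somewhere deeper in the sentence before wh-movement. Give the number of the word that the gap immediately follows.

11

Pre-movement form: The researcher can revise which manuscript on Thursday.
'which manuscript' functions as the direct object of 'revise'. Wh-movement fronts it, leaving a gap right after 'revise':
The memo did not say which manuscript the researcher can revise ___ on Thursday.
'revise' is word 11.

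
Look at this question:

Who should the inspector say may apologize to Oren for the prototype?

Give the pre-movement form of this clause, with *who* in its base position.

'who' functions as the subject of the clause embedded under 'say'. Wh-movement fronts it, leaving a gap right after 'say':
Who should the inspector say ___ may apologize to Oren for the prototype?

The inspector should say who may apologize to Oren for the prototype.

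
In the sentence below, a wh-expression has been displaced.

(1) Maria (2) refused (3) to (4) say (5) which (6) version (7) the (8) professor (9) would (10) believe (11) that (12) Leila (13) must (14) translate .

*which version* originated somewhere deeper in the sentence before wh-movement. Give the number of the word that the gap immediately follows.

14

Underlying clause: The professor would believe that Leila must translate which version.
The filler 'which version' is interpreted as the direct object of 'translate'. It moves to the left edge, and the trace sits right after 'translate':
Maria refused to say which version the professor would believe that Leila must translate ___.
'translate' is word 14.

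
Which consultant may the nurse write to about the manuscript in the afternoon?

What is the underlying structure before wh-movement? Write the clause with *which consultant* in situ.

The filler 'which consultant' is interpreted as the object of the preposition 'to'. Wh-movement fronts it, leaving a gap right after 'to':
Which consultant may the nurse write to ___ about the manuscript in the afternoon?

The nurse may write to which consultant about the manuscript in the afternoon.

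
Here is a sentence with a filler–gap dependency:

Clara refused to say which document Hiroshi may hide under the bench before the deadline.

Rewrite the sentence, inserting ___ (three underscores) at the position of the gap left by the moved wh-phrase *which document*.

Clara refused to say which document Hiroshi may hide ___ under the bench before the deadline.

Pre-movement form: Hiroshi may hide which document under the bench before the deadline.
'which document' functions as the direct object of 'hide'. The gap is right after 'hide'.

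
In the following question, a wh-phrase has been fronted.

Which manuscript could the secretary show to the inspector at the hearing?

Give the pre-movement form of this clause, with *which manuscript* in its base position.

The secretary could show which manuscript to the inspector at the hearing.

'which manuscript' functions as the direct object of 'show'. It moves to the left edge, and the trace sits right after 'show':
Which manuscript could the secretary show ___ to the inspector at the hearing?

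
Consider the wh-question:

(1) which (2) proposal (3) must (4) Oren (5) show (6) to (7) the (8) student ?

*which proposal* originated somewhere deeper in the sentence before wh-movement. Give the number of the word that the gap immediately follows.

Pre-movement form: Oren must show which proposal to the student.
'which proposal' functions as the direct object of 'show'. It moves to the left edge, and the trace sits right after 'show':
Which proposal must Oren show ___ to the student?
'show' is word 5.

5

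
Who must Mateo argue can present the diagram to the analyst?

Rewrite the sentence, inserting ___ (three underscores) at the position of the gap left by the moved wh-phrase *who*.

Who must Mateo argue ___ can present the diagram to the analyst?

Pre-movement form: Mateo must argue who can present the diagram to the analyst.
'who' functions as the subject of the clause embedded under 'argue'. The gap is right after 'argue'.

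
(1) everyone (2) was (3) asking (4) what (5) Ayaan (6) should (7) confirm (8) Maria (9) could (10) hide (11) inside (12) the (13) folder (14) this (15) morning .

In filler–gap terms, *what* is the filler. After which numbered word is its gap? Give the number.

10

Before movement: Ayaan should confirm Maria could hide what inside the folder this morning.
The filler 'what' is interpreted as the direct object of 'hide'. It moves to the left edge, and the trace sits right after 'hide':
Everyone was asking what Ayaan should confirm Maria could hide ___ inside the folder this morning.
'hide' is word 10.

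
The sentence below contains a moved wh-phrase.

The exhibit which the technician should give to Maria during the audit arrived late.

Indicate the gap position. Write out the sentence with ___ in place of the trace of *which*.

'which' is the direct object of 'give'. The gap is right after 'give'.

The exhibit which the technician should give ___ to Maria during the audit arrived late.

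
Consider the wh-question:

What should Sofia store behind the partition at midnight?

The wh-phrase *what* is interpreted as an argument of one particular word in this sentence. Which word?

Before movement: Sofia should store what behind the partition at midnight.
'what' is the direct object of 'store'. Fronting leaves a gap immediately after 'store':
What should Sofia store ___ behind the partition at midnight?

store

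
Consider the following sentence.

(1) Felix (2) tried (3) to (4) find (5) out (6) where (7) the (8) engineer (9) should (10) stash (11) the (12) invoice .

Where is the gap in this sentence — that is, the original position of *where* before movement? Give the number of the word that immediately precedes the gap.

Underlying clause: The engineer should stash the invoice where.
The filler 'where' is interpreted as the locative complement of 'stash'. It moves to the left edge, and the trace sits right after 'invoice':
Felix tried to find out where the engineer should stash the invoice ___.
'invoice' is word 12.

12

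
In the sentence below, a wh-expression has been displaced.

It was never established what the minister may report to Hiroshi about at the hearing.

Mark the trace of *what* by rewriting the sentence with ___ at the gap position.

It was never established what the minister may report to Hiroshi about ___ at the hearing.

Underlying clause: The minister may report to Hiroshi about what at the hearing.
The filler 'what' is interpreted as the object of the preposition 'about'. The gap is right after 'about'.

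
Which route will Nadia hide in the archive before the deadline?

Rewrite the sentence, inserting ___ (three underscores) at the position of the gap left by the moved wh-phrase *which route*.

Before movement: Nadia will hide which route in the archive before the deadline.
'which route' functions as the direct object of 'hide'. The gap is right after 'hide'.

Which route will Nadia hide ___ in the archive before the deadline?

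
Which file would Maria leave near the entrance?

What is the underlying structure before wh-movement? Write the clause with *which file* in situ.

The filler 'which file' is interpreted as the direct object of 'leave'. Fronting leaves a gap immediately after 'leave':
Which file would Maria leave ___ near the entrance?

Maria would leave which file near the entrance.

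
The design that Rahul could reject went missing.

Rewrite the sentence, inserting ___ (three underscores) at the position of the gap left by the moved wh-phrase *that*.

'that' functions as the direct object of 'reject'. The gap is right after 'reject'.

The design that Rahul could reject ___ went missing.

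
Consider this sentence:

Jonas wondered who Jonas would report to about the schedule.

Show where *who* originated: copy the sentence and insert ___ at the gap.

Before movement: Jonas would report to who about the schedule.
'who' is the object of the preposition 'to'. The gap is right after 'to'.

Jonas wondered who Jonas would report to ___ about the schedule.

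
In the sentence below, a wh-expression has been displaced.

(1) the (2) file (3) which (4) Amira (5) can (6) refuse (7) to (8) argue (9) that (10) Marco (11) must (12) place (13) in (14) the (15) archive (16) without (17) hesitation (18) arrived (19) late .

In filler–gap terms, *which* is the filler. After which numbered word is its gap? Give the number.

12

'which' is the direct object of 'place'. Wh-movement fronts it, leaving a gap right after 'place':
The file which Amira can refuse to argue that Marco must place ___ in the archive without hesitation arrived late.
'place' is word 12.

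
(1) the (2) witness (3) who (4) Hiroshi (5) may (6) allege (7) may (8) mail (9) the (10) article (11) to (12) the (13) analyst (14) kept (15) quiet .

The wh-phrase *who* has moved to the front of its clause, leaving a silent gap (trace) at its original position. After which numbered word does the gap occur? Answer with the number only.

6

The filler 'who' is interpreted as the subject of the clause embedded under 'allege'. Wh-movement fronts it, leaving a gap right after 'allege':
The witness who Hiroshi may allege ___ may mail the article to the analyst kept quiet.
'allege' is word 6.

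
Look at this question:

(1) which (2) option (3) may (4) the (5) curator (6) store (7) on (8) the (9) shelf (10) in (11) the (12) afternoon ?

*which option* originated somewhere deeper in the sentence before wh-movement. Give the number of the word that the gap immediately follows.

In situ: The curator may store which option on the shelf in the afternoon.
'which option' is the direct object of 'store'. Wh-movement fronts it, leaving a gap right after 'store':
Which option may the curator store ___ on the shelf in the afternoon?
'store' is word 6.

6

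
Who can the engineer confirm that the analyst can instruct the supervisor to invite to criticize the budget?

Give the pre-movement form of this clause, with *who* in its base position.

'who' functions as the direct object of 'invite'. Fronting leaves a gap immediately after 'invite':
Who can the engineer confirm that the analyst can instruct the supervisor to invite ___ to criticize the budget?

The engineer can confirm that the analyst can instruct the supervisor to invite who to criticize the budget.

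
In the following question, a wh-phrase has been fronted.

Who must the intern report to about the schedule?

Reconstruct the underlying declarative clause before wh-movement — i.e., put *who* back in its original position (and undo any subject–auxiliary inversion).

The intern must report to who about the schedule.

'who' is the object of the preposition 'to'. It moves to the left edge, and the trace sits right after 'to':
Who must the intern report to ___ about the schedule?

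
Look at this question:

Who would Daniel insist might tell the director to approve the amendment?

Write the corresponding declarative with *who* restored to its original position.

Daniel would insist who might tell the director to approve the amendment.

The filler 'who' is interpreted as the subject of the clause embedded under 'insist'. Wh-movement fronts it, leaving a gap right after 'insist':
Who would Daniel insist ___ might tell the director to approve the amendment?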